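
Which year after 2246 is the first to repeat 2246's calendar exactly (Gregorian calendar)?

Two years share a calendar iff Jan 1 falls on the same weekday and both are leap or both are common. 2246: Jan 1 is Thursday, common year.
2247: Jan 1 Friday, common
2248: Jan 1 Saturday, leap
2249: Jan 1 Monday, common
2250: Jan 1 Tuesday, common
2251: Jan 1 Wednesday, common
2252: Jan 1 Thursday, leap
2253: Jan 1 Saturday, common
2254: Jan 1 Sunday, common
2255: Jan 1 Monday, common
2256: Jan 1 Tuesday, leap
2257: Jan 1 Thursday, common
2257 matches on both conditions.

2257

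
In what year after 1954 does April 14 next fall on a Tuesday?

From one year to the next, a fixed date's weekday advances by 1, or by 2 when a Feb 29 lies between the two dates.
1954: April 14 is Wednesday.
1955: Thursday (+1)
1956: Saturday (+2)
1957: Sunday (+1)
1958: Monday (+1)
1959: Tuesday (+1)
April 14 falls on a Tuesday in 1959.

1959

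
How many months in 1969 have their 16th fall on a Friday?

Check the 16th of each month of 1969: Jan 16: Thu, Feb 16: Sun, Mar 16: Sun, Apr 16: Wed, May 16: Fri, Jun 16: Mon, Jul 16: Wed, Aug 16: Sat, Sep 16: Tue, Oct 16: Thu, Nov 16: Sun, Dec 16: Tue.
Friday occurs in May — 1 month.

1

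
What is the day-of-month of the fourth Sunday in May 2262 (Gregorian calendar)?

May 1, 2262 is a Thursday, so the first Sunday is the 4th.
The fourth Sunday is 4 + 21 = 25.

25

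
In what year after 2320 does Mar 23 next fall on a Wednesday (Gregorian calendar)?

From one year to the next, a fixed date's weekday advances by 1, or by 2 when a Feb 29 lies between the two dates.
2320: March 23 is Tuesday.
2321: Wednesday (+1)
Mar 23 falls on a Wednesday in 2321.

2321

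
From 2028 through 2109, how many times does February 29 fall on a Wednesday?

4

Leap years in 2028–2109: 20 of them.
Feb 29 weekday advances by 5 (mod 7) from one leap year to the next four years later (or differs when a century non-leap intervenes).
Leap-day weekdays: 2028:Tue 2032:Sun 2036:Fri 2040:Wed✓ 2044:Mon 2048:Sat 2052:Thu 2056:Tue 2060:Sun 2064:Fri 2068:Wed✓ 2072:Mon 2076:Sat 2080:Thu 2084:Tue 2088:Sun 2092:Fri 2096:Wed✓ 2104:Fri 2108:Wed✓
Wednesday: 2040, 2068, 2096, 2108 → 4.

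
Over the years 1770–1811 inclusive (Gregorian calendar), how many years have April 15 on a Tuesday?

6

Track April 15's weekday year by year (advancing +1, or +2 across a Feb 29):
  1770: Sun  1771: Mon (+1)  1772: Wed (+2)  1773: Thu (+1)  1774: Fri (+1)
  1775: Sat (+1)  1776: Mon (+2)  1777: Tue (+1) ✓  1778: Wed (+1)  1779: Thu (+1)
  1780: Sat (+2)  1781: Sun (+1)  1782: Mon (+1)  1783: Tue (+1) ✓  … (14 more years) …
  1798: Sun (+1)  1799: Mon (+1)  1800: Tue (+1) ✓  1801: Wed (+1)  1802: Thu (+1)
  1803: Fri (+1)  1804: Sun (+2)  1805: Mon (+1)  1806: Tue (+1) ✓  1807: Wed (+1)
  1808: Fri (+2)  1809: Sat (+1)  1810: Sun (+1)  1811: Mon (+1)
Tuesday years: 1777, 1783, 1788, 1794, 1800, 1806 — 6 in total.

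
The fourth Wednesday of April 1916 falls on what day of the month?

April 1, 1916 is a Saturday, so the first Wednesday is the 5th.
The fourth Wednesday is 5 + 21 = 26.

26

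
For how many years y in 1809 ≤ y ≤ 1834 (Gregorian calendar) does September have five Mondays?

8

September has 30 days; it has five Mondays when Monday falls among the first (month-length − 28) days — i.e. when September 1 is one of Monday/Sunday.
September 1 by year: 1809:Fri 1810:Sat 1811:Sun✓ 1812:Tue 1813:Wed 1814:Thu 1815:Fri 1816:Sun✓ 1817:Mon✓ 1818:Tue 1819:Wed 1820:Fri 1821:Sat 1822:Sun✓ 1823:Mon✓ 1824:Wed 1825:Thu 1826:Fri 1827:Sat 1828:Mon✓ 1829:Tue 1830:Wed 1831:Thu 1832:Sat 1833:Sun✓ 1834:Mon✓
Years with five Mondays: 1811, 1816, 1817, 1822, 1823, 1828, 1833, 1834 → 8.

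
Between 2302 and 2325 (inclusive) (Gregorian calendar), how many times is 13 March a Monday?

4

Track 13 March's weekday year by year (advancing +1, or +2 across a Feb 29):
  2302: Thu  2303: Fri (+1)  2304: Sun (+2)  2305: Mon (+1) ✓  2306: Tue (+1)
  2307: Wed (+1)  2308: Fri (+2)  2309: Sat (+1)  2310: Sun (+1)  2311: Mon (+1) ✓
  2312: Wed (+2)  2313: Thu (+1)  2314: Fri (+1)  2315: Sat (+1)  2316: Mon (+2) ✓
  2317: Tue (+1)  2318: Wed (+1)  2319: Thu (+1)  2320: Sat (+2)  2321: Sun (+1)
  2322: Mon (+1) ✓  2323: Tue (+1)  2324: Thu (+2)  2325: Fri (+1)
Monday years: 2305, 2311, 2316, 2322 — 4 in total.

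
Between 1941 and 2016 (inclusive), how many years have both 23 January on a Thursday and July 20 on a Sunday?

Check each year's weekday for 23 January and July 20:
  1941: Thu/Sun ✓  1942: Fri/Mon  1943: Sat/Tue  1944: Sun/Thu  1945: Tue/Fri  1946: Wed/Sat  1947: Thu/Sun ✓  1948: Fri/Tue  1949: Sun/Wed  1950: Mon/Thu  1951: Tue/Fri  1952: Wed/Sun  1953: Fri/Mon  1954: Sat/Tue  …(48 more)…  2003: Thu/Sun ✓  2004: Fri/Tue  2005: Sun/Wed  2006: Mon/Thu  2007: Tue/Fri  2008: Wed/Sun  2009: Fri/Mon  2010: Sat/Tue  2011: Sun/Wed  2012: Mon/Fri  2013: Wed/Sat  2014: Thu/Sun ✓  2015: Fri/Mon  2016: Sat/Wed
Both conditions hold in: 1941, 1947, 1958, 1969, 1975, 1986, 1997, 2003, 2014 — 9.

9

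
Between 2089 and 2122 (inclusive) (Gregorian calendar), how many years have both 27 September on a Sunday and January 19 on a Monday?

5

Check each year's weekday for 27 September and January 19:
  2089: Tue/Wed  2090: Wed/Thu  2091: Thu/Fri  2092: Sat/Sat  2093: Sun/Mon ✓  2094: Mon/Tue  2095: Tue/Wed  2096: Thu/Thu  2097: Fri/Sat  2098: Sat/Sun  2099: Sun/Mon ✓  2100: Mon/Tue  2101: Tue/Wed  2102: Wed/Thu  …(6 more)…  2109: Fri/Sat  2110: Sat/Sun  2111: Sun/Mon ✓  2112: Tue/Tue  2113: Wed/Thu  2114: Thu/Fri  2115: Fri/Sat  2116: Sun/Sun  2117: Mon/Tue  2118: Tue/Wed  2119: Wed/Thu  2120: Fri/Fri  2121: Sat/Sun  2122: Sun/Mon ✓
Both conditions hold in: 2093, 2099, 2105, 2111, 2122 — 5.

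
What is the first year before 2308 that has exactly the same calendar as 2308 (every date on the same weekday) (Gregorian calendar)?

2296

Two years share a calendar iff Jan 1 falls on the same weekday and both are leap or both are common. 2308: Jan 1 is Wednesday, leap year.
2307: Jan 1 Tuesday, common
2306: Jan 1 Monday, common
2305: Jan 1 Sunday, common
2304: Jan 1 Friday, leap
2303: Jan 1 Thursday, common
2302: Jan 1 Wednesday, common
2301: Jan 1 Tuesday, common
2300: Jan 1 Monday, common
2299: Jan 1 Sunday, common
2298: Jan 1 Saturday, common
2297: Jan 1 Friday, common
2296: Jan 1 Wednesday, leap
2296 matches on both conditions.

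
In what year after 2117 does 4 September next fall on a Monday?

2119

From one year to the next, a fixed date's weekday advances by 1, or by 2 when a Feb 29 lies between the two dates.
2117: September 4 is Saturday.
2118: Sunday (+1)
2119: Monday (+1)
4 September falls on a Monday in 2119.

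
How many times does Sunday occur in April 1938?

4

April 1938 has 30 days and begins on Friday.
The first Sunday is April 3.
Sundays fall on 3, 10, 17, 24 — that's 4.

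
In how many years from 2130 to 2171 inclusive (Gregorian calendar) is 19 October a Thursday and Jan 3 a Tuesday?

5

Check each year's weekday for 19 October and Jan 3:
  2130: Thu/Tue ✓  2131: Fri/Wed  2132: Sun/Thu  2133: Mon/Sat  2134: Tue/Sun  2135: Wed/Mon  2136: Fri/Tue  2137: Sat/Thu  2138: Sun/Fri  2139: Mon/Sat  2140: Wed/Sun  2141: Thu/Tue ✓  2142: Fri/Wed  2143: Sat/Thu  …(14 more)…  2158: Thu/Tue ✓  2159: Fri/Wed  2160: Sun/Thu  2161: Mon/Sat  2162: Tue/Sun  2163: Wed/Mon  2164: Fri/Tue  2165: Sat/Thu  2166: Sun/Fri  2167: Mon/Sat  2168: Wed/Sun  2169: Thu/Tue ✓  2170: Fri/Wed  2171: Sat/Thu
Both conditions hold in: 2130, 2141, 2147, 2158, 2169 — 5.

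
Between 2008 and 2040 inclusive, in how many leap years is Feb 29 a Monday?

1

Leap years in 2008–2040: 9 of them.
Feb 29 weekday advances by 5 (mod 7) from one leap year to the next four years later (or differs when a century non-leap intervenes).
Leap-day weekdays: 2008:Fri 2012:Wed 2016:Mon✓ 2020:Sat 2024:Thu 2028:Tue 2032:Sun 2036:Fri 2040:Wed
Monday: 2016 → 1.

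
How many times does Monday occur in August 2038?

August 2038 has 31 days and begins on Sunday.
The first Monday is August 2.
Mondays fall on 2, 9, 16, 23, 30 — that's 5.

5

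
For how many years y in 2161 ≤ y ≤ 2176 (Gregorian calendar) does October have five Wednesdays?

October has 31 days; it has five Wednesdays when Wednesday falls among the first (month-length − 28) days — i.e. when October 1 is one of Wednesday/Tuesday/Monday.
October 1 by year: 2161:Thu 2162:Fri 2163:Sat 2164:Mon✓ 2165:Tue✓ 2166:Wed✓ 2167:Thu 2168:Sat 2169:Sun 2170:Mon✓ 2171:Tue✓ 2172:Thu 2173:Fri 2174:Sat 2175:Sun 2176:Tue✓
Years with five Wednesdays: 2164, 2165, 2166, 2170, 2171, 2176 → 6.

6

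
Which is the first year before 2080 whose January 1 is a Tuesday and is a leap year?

Jan 1 advances by 2 weekdays after a leap year and by 1 after a common year.
2080: Jan 1 is Monday (leap).
2079: Sunday
2078: Saturday
2077: Friday
2076: Wednesday (leap)
2075: Tuesday
2074: Monday
2073: Sunday
2072: Friday (leap)
2071: Thursday
2070: Wednesday
2069: Tuesday
2068: Sunday (leap)
2067: Saturday
2066: Friday
2065: Thursday
2064: Tuesday (leap)
2064 begins on a Tuesday and is a leap year.

2064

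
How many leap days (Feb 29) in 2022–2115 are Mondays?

3

Leap years in 2022–2115: 22 of them.
Feb 29 weekday advances by 5 (mod 7) from one leap year to the next four years later (or differs when a century non-leap intervenes).
Leap-day weekdays: 2024:Thu 2028:Tue 2032:Sun 2036:Fri 2040:Wed 2044:Mon✓ 2048:Sat 2052:Thu 2056:Tue 2060:Sun 2064:Fri 2068:Wed 2072:Mon✓ 2076:Sat 2080:Thu 2084:Tue 2088:Sun 2092:Fri 2096:Wed 2104:Fri 2108:Wed 2112:Mon✓
Monday: 2044, 2072, 2112 → 3.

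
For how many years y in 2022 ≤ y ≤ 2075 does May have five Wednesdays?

May has 31 days; it has five Wednesdays when Wednesday falls among the first (month-length − 28) days — i.e. when May 1 is one of Wednesday/Tuesday/Monday.
May 1 by year: 2022:Sun 2023:Mon✓ 2024:Wed✓ 2025:Thu 2026:Fri 2027:Sat 2028:Mon✓ 2029:Tue✓ 2030:Wed✓ 2031:Thu 2032:Sat 2033:Sun 2034:Mon✓ 2035:Tue✓ 2036:Thu …(24 more)… 2061:Sun 2062:Mon✓ 2063:Tue✓ 2064:Thu 2065:Fri 2066:Sat 2067:Sun 2068:Tue✓ 2069:Wed✓ 2070:Thu 2071:Fri 2072:Sun 2073:Mon✓ 2074:Tue✓ 2075:Wed✓
Years with five Wednesdays: 2023, 2024, 2028, 2029, 2030, 2034, 2035, 2040, 2041, 2045, 2046, 2047, 2051, 2052, 2056, 2057, 2058, 2062, 2063, 2068, 2069, 2073, 2074, 2075 → 24.

24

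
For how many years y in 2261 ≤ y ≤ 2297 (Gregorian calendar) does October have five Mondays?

15

October has 31 days; it has five Mondays when Monday falls among the first (month-length − 28) days — i.e. when October 1 is one of Monday/Sunday/Saturday.
October 1 by year: 2261:Tue 2262:Wed 2263:Thu 2264:Sat✓ 2265:Sun✓ 2266:Mon✓ 2267:Tue 2268:Thu 2269:Fri 2270:Sat✓ 2271:Sun✓ 2272:Tue 2273:Wed 2274:Thu 2275:Fri …(7 more)… 2283:Mon✓ 2284:Wed 2285:Thu 2286:Fri 2287:Sat✓ 2288:Mon✓ 2289:Tue 2290:Wed 2291:Thu 2292:Sat✓ 2293:Sun✓ 2294:Mon✓ 2295:Tue 2296:Thu 2297:Fri
Years with five Mondays: 2264, 2265, 2266, 2270, 2271, 2276, 2277, 2281, 2282, 2283, 2287, 2288, 2292, 2293, 2294 → 15.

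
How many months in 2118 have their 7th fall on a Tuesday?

1

Check the 7th of each month of 2118: Jan 7: Fri, Feb 7: Mon, Mar 7: Mon, Apr 7: Thu, May 7: Sat, Jun 7: Tue, Jul 7: Thu, Aug 7: Sun, Sep 7: Wed, Oct 7: Fri, Nov 7: Mon, Dec 7: Wed.
Tuesday occurs in June — 1 month.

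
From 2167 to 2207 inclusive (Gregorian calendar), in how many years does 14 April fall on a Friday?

Track 14 April's weekday year by year (advancing +1, or +2 across a Feb 29):
  2167: Tue  2168: Thu (+2)  2169: Fri (+1) ✓  2170: Sat (+1)  2171: Sun (+1)
  2172: Tue (+2)  2173: Wed (+1)  2174: Thu (+1)  2175: Fri (+1) ✓  2176: Sun (+2)
  2177: Mon (+1)  2178: Tue (+1)  2179: Wed (+1)  2180: Fri (+2) ✓  … (13 more years) …
  2194: Mon (+1)  2195: Tue (+1)  2196: Thu (+2)  2197: Fri (+1) ✓  2198: Sat (+1)
  2199: Sun (+1)  2200: Mon (+1)  2201: Tue (+1)  2202: Wed (+1)  2203: Thu (+1)
  2204: Sat (+2)  2205: Sun (+1)  2206: Mon (+1)  2207: Tue (+1)
Friday years: 2169, 2175, 2180, 2186, 2197 — 5 in total.

5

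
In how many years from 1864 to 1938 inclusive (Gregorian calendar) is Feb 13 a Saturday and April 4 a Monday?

4

Check each year's weekday for Feb 13 and April 4:
  1864: Sat/Mon ✓  1865: Mon/Tue  1866: Tue/Wed  1867: Wed/Thu  1868: Thu/Sat  1869: Sat/Sun  1870: Sun/Mon  1871: Mon/Tue  1872: Tue/Thu  1873: Thu/Fri  1874: Fri/Sat  1875: Sat/Sun  1876: Sun/Tue  1877: Tue/Wed  …(47 more)…  1925: Fri/Sat  1926: Sat/Sun  1927: Sun/Mon  1928: Mon/Wed  1929: Wed/Thu  1930: Thu/Fri  1931: Fri/Sat  1932: Sat/Mon ✓  1933: Mon/Tue  1934: Tue/Wed  1935: Wed/Thu  1936: Thu/Sat  1937: Sat/Sun  1938: Sun/Mon
Both conditions hold in: 1864, 1892, 1904, 1932 — 4.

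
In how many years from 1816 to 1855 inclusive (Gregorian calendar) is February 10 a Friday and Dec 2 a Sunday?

1

Check each year's weekday for February 10 and Dec 2:
  1816: Sat/Mon  1817: Mon/Tue  1818: Tue/Wed  1819: Wed/Thu  1820: Thu/Sat  1821: Sat/Sun  1822: Sun/Mon  1823: Mon/Tue  1824: Tue/Thu  1825: Thu/Fri  1826: Fri/Sat  1827: Sat/Sun  1828: Sun/Tue  1829: Tue/Wed  …(12 more)…  1842: Thu/Fri  1843: Fri/Sat  1844: Sat/Mon  1845: Mon/Tue  1846: Tue/Wed  1847: Wed/Thu  1848: Thu/Sat  1849: Sat/Sun  1850: Sun/Mon  1851: Mon/Tue  1852: Tue/Thu  1853: Thu/Fri  1854: Fri/Sat  1855: Sat/Sun
Both conditions hold in: 1832 — 1.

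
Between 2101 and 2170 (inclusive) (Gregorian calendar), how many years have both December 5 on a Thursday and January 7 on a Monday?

Check each year's weekday for December 5 and January 7:
  2101: Mon/Fri  2102: Tue/Sat  2103: Wed/Sun  2104: Fri/Mon  2105: Sat/Wed  2106: Sun/Thu  2107: Mon/Fri  2108: Wed/Sat  2109: Thu/Mon ✓  2110: Fri/Tue  2111: Sat/Wed  2112: Mon/Thu  2113: Tue/Sat  2114: Wed/Sun  …(42 more)…  2157: Mon/Fri  2158: Tue/Sat  2159: Wed/Sun  2160: Fri/Mon  2161: Sat/Wed  2162: Sun/Thu  2163: Mon/Fri  2164: Wed/Sat  2165: Thu/Mon ✓  2166: Fri/Tue  2167: Sat/Wed  2168: Mon/Thu  2169: Tue/Sat  2170: Wed/Sun
Both conditions hold in: 2109, 2115, 2126, 2137, 2143, 2154, 2165 — 7.

7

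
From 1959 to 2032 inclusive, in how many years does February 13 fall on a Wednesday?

Track February 13's weekday year by year (advancing +1, or +2 across a Feb 29):
  1959: Fri  1960: Sat (+1)  1961: Mon (+2)  1962: Tue (+1)  1963: Wed (+1) ✓
  1964: Thu (+1)  1965: Sat (+2)  1966: Sun (+1)  1967: Mon (+1)  1968: Tue (+1)
  1969: Thu (+2)  1970: Fri (+1)  1971: Sat (+1)  1972: Sun (+1)  … (46 more years) …
  2019: Wed (+1) ✓  2020: Thu (+1)  2021: Sat (+2)  2022: Sun (+1)  2023: Mon (+1)
  2024: Tue (+1)  2025: Thu (+2)  2026: Fri (+1)  2027: Sat (+1)  2028: Sun (+1)
  2029: Tue (+2)  2030: Wed (+1) ✓  2031: Thu (+1)  2032: Fri (+1)
Wednesday years: 1963, 1974, 1980, 1985, 1991, 2002, 2008, 2013, 2019, 2030 — 10 in total.

10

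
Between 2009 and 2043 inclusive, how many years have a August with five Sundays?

16

August has 31 days; it has five Sundays when Sunday falls among the first (month-length − 28) days — i.e. when August 1 is one of Sunday/Saturday/Friday.
August 1 by year: 2009:Sat✓ 2010:Sun✓ 2011:Mon 2012:Wed 2013:Thu 2014:Fri✓ 2015:Sat✓ 2016:Mon 2017:Tue 2018:Wed 2019:Thu 2020:Sat✓ 2021:Sun✓ 2022:Mon 2023:Tue …(5 more)… 2029:Wed 2030:Thu 2031:Fri✓ 2032:Sun✓ 2033:Mon 2034:Tue 2035:Wed 2036:Fri✓ 2037:Sat✓ 2038:Sun✓ 2039:Mon 2040:Wed 2041:Thu 2042:Fri✓ 2043:Sat✓
Years with five Sundays: 2009, 2010, 2014, 2015, 2020, 2021, 2025, 2026, 2027, 2031, 2032, 2036, 2037, 2038, 2042, 2043 → 16.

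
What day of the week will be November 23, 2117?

January 1, 2117 is a Friday.
November 23 is day 327 of the year, i.e. 326 days after Jan 1.
326 mod 7 = 4, so advance 4 weekdays from Friday: Tuesday.

Tuesday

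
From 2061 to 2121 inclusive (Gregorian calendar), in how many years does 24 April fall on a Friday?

Track 24 April's weekday year by year (advancing +1, or +2 across a Feb 29):
  2061: Sun  2062: Mon (+1)  2063: Tue (+1)  2064: Thu (+2)  2065: Fri (+1) ✓
  2066: Sat (+1)  2067: Sun (+1)  2068: Tue (+2)  2069: Wed (+1)  2070: Thu (+1)
  2071: Fri (+1) ✓  2072: Sun (+2)  2073: Mon (+1)  2074: Tue (+1)  … (33 more years) …
  2108: Tue (+2)  2109: Wed (+1)  2110: Thu (+1)  2111: Fri (+1) ✓  2112: Sun (+2)
  2113: Mon (+1)  2114: Tue (+1)  2115: Wed (+1)  2116: Fri (+2) ✓  2117: Sat (+1)
  2118: Sun (+1)  2119: Mon (+1)  2120: Wed (+2)  2121: Thu (+1)
Friday years: 2065, 2071, 2076, 2082, 2093, 2099, 2105, 2111, 2116 — 9 in total.

9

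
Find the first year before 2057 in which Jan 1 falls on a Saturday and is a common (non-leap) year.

2050

Jan 1 advances by 2 weekdays after a leap year and by 1 after a common year.
2057: Jan 1 is Monday.
2056: Saturday (leap)
2055: Friday
2054: Thursday
2053: Wednesday
2052: Monday (leap)
2051: Sunday
2050: Saturday
2050 begins on a Saturday and is a common year.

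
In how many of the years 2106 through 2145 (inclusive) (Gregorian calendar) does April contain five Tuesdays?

April has 30 days; it has five Tuesdays when Tuesday falls among the first (month-length − 28) days — i.e. when April 1 is one of Tuesday/Monday.
April 1 by year: 2106:Thu 2107:Fri 2108:Sun 2109:Mon✓ 2110:Tue✓ 2111:Wed 2112:Fri 2113:Sat 2114:Sun 2115:Mon✓ 2116:Wed 2117:Thu 2118:Fri 2119:Sat 2120:Mon✓ …(10 more)… 2131:Sun 2132:Tue✓ 2133:Wed 2134:Thu 2135:Fri 2136:Sun 2137:Mon✓ 2138:Tue✓ 2139:Wed 2140:Fri 2141:Sat 2142:Sun 2143:Mon✓ 2144:Wed 2145:Thu
Years with five Tuesdays: 2109, 2110, 2115, 2120, 2121, 2126, 2127, 2132, 2137, 2138, 2143 → 11.

11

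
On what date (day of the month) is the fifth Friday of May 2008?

May 1, 2008 is a Thursday, so the first Friday is the 2nd.
The fifth Friday is 2 + 28 = 30.

30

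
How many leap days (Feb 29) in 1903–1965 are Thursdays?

Leap years in 1903–1965: 16 of them.
Feb 29 weekday advances by 5 (mod 7) from one leap year to the next four years later (or differs when a century non-leap intervenes).
Leap-day weekdays: 1904:Mon 1908:Sat 1912:Thu✓ 1916:Tue 1920:Sun 1924:Fri 1928:Wed 1932:Mon 1936:Sat 1940:Thu✓ 1944:Tue 1948:Sun 1952:Fri 1956:Wed 1960:Mon 1964:Sat
Thursday: 1912, 1940 → 2.

2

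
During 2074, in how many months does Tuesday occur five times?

4

A month of length L has five Tuesdays iff its first Tuesday is on day ≤ L−28 (so day 1–3 in a 31-day month, 1–2 in a 30-day month, day 1 in a leap February).
Checking each month of 2074: Jan starts Mon (31d) ✓; Feb starts Thu (28d); Mar starts Thu (31d); Apr starts Sun (30d); May starts Tue (31d) ✓; Jun starts Fri (30d); Jul starts Sun (31d) ✓; Aug starts Wed (31d); Sep starts Sat (30d); Oct starts Mon (31d) ✓; Nov starts Thu (30d); Dec starts Sat (31d).
Five-Tuesday months: January, May, July, October → 4.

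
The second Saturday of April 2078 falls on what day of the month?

9

April 1, 2078 is a Friday, so the first Saturday is the 2nd.
The second Saturday is 2 + 7 = 9.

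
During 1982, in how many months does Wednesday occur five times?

A month of length L has five Wednesdays iff its first Wednesday is on day ≤ L−28 (so day 1–3 in a 31-day month, 1–2 in a 30-day month, day 1 in a leap February).
Checking each month of 1982: Jan starts Fri (31d); Feb starts Mon (28d); Mar starts Mon (31d) ✓; Apr starts Thu (30d); May starts Sat (31d); Jun starts Tue (30d) ✓; Jul starts Thu (31d); Aug starts Sun (31d); Sep starts Wed (30d) ✓; Oct starts Fri (31d); Nov starts Mon (30d); Dec starts Wed (31d) ✓.
Five-Wednesday months: March, June, September, December → 4.

4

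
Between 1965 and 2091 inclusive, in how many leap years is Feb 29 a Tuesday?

5

Leap years in 1965–2091: 31 of them.
Feb 29 weekday advances by 5 (mod 7) from one leap year to the next four years later (or differs when a century non-leap intervenes).
Leap-day weekdays: 1968:Thu 1972:Tue✓ 1976:Sun 1980:Fri 1984:Wed 1988:Mon 1992:Sat 1996:Thu 2000:Tue✓ 2004:Sun 2008:Fri 2012:Wed 2016:Mon …(5 more)… 2040:Wed 2044:Mon 2048:Sat 2052:Thu 2056:Tue✓ 2060:Sun 2064:Fri 2068:Wed 2072:Mon 2076:Sat 2080:Thu 2084:Tue✓ 2088:Sun
Tuesday: 1972, 2000, 2028, 2056, 2084 → 5.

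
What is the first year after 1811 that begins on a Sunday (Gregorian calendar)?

Jan 1 advances by 2 weekdays after a leap year and by 1 after a common year.
1811: Jan 1 is Tuesday.
1812: Wednesday (leap)
1813: Friday
1814: Saturday
1815: Sunday
1815 begins on a Sunday

1815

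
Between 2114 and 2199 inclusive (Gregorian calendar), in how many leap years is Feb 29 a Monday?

3

Leap years in 2114–2199: 21 of them.
Feb 29 weekday advances by 5 (mod 7) from one leap year to the next four years later (or differs when a century non-leap intervenes).
Leap-day weekdays: 2116:Sat 2120:Thu 2124:Tue 2128:Sun 2132:Fri 2136:Wed 2140:Mon✓ 2144:Sat 2148:Thu 2152:Tue 2156:Sun 2160:Fri 2164:Wed 2168:Mon✓ 2172:Sat 2176:Thu 2180:Tue 2184:Sun 2188:Fri 2192:Wed 2196:Mon✓
Monday: 2140, 2168, 2196 → 3.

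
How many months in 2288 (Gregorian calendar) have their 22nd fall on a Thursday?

2

Check the 22nd of each month of 2288: Jan 22: Sun, Feb 22: Wed, Mar 22: Thu, Apr 22: Sun, May 22: Tue, Jun 22: Fri, Jul 22: Sun, Aug 22: Wed, Sep 22: Sat, Oct 22: Mon, Nov 22: Thu, Dec 22: Sat.
Thursday occurs in March, November — 2 months.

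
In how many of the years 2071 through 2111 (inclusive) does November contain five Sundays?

November has 30 days; it has five Sundays when Sunday falls among the first (month-length − 28) days — i.e. when November 1 is one of Sunday/Saturday.
November 1 by year: 2071:Sun✓ 2072:Tue 2073:Wed 2074:Thu 2075:Fri 2076:Sun✓ 2077:Mon 2078:Tue 2079:Wed 2080:Fri 2081:Sat✓ 2082:Sun✓ 2083:Mon 2084:Wed 2085:Thu …(11 more)… 2097:Fri 2098:Sat✓ 2099:Sun✓ 2100:Mon 2101:Tue 2102:Wed 2103:Thu 2104:Sat✓ 2105:Sun✓ 2106:Mon 2107:Tue 2108:Thu 2109:Fri 2110:Sat✓ 2111:Sun✓
Years with five Sundays: 2071, 2076, 2081, 2082, 2087, 2092, 2093, 2098, 2099, 2104, 2105, 2110, 2111 → 13.

13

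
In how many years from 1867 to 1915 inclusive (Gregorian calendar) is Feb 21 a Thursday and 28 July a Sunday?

6

Check each year's weekday for Feb 21 and 28 July:
  1867: Thu/Sun ✓  1868: Fri/Tue  1869: Sun/Wed  1870: Mon/Thu  1871: Tue/Fri  1872: Wed/Sun  1873: Fri/Mon  1874: Sat/Tue  1875: Sun/Wed  1876: Mon/Fri  1877: Wed/Sat  1878: Thu/Sun ✓  1879: Fri/Mon  1880: Sat/Wed  …(21 more)…  1902: Fri/Mon  1903: Sat/Tue  1904: Sun/Thu  1905: Tue/Fri  1906: Wed/Sat  1907: Thu/Sun ✓  1908: Fri/Tue  1909: Sun/Wed  1910: Mon/Thu  1911: Tue/Fri  1912: Wed/Sun  1913: Fri/Mon  1914: Sat/Tue  1915: Sun/Wed
Both conditions hold in: 1867, 1878, 1889, 1895, 1901, 1907 — 6.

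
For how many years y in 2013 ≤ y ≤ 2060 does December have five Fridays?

20

December has 31 days; it has five Fridays when Friday falls among the first (month-length − 28) days — i.e. when December 1 is one of Friday/Thursday/Wednesday.
December 1 by year: 2013:Sun 2014:Mon 2015:Tue 2016:Thu✓ 2017:Fri✓ 2018:Sat 2019:Sun 2020:Tue 2021:Wed✓ 2022:Thu✓ 2023:Fri✓ 2024:Sun 2025:Mon 2026:Tue 2027:Wed✓ …(18 more)… 2046:Sat 2047:Sun 2048:Tue 2049:Wed✓ 2050:Thu✓ 2051:Fri✓ 2052:Sun 2053:Mon 2054:Tue 2055:Wed✓ 2056:Fri✓ 2057:Sat 2058:Sun 2059:Mon 2060:Wed✓
Years with five Fridays: 2016, 2017, 2021, 2022, 2023, 2027, 2028, 2032, 2033, 2034, 2038, 2039, 2044, 2045, 2049, 2050, 2051, 2055, 2056, 2060 → 20.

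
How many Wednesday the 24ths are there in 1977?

Check the 24th of each month of 1977: Jan 24: Mon, Feb 24: Thu, Mar 24: Thu, Apr 24: Sun, May 24: Tue, Jun 24: Fri, Jul 24: Sun, Aug 24: Wed, Sep 24: Sat, Oct 24: Mon, Nov 24: Thu, Dec 24: Sat.
Wednesday occurs in August — 1 month.

1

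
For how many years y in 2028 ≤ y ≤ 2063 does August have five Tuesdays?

August has 31 days; it has five Tuesdays when Tuesday falls among the first (month-length − 28) days — i.e. when August 1 is one of Tuesday/Monday/Sunday.
August 1 by year: 2028:Tue✓ 2029:Wed 2030:Thu 2031:Fri 2032:Sun✓ 2033:Mon✓ 2034:Tue✓ 2035:Wed 2036:Fri 2037:Sat 2038:Sun✓ 2039:Mon✓ 2040:Wed 2041:Thu 2042:Fri …(6 more)… 2049:Sun✓ 2050:Mon✓ 2051:Tue✓ 2052:Thu 2053:Fri 2054:Sat 2055:Sun✓ 2056:Tue✓ 2057:Wed 2058:Thu 2059:Fri 2060:Sun✓ 2061:Mon✓ 2062:Tue✓ 2063:Wed
Years with five Tuesdays: 2028, 2032, 2033, 2034, 2038, 2039, 2044, 2045, 2049, 2050, 2051, 2055, 2056, 2060, 2061, 2062 → 16.

16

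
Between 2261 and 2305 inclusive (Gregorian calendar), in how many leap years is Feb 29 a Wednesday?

1

Leap years in 2261–2305: 10 of them.
Feb 29 weekday advances by 5 (mod 7) from one leap year to the next four years later (or differs when a century non-leap intervenes).
Leap-day weekdays: 2264:Mon 2268:Sat 2272:Thu 2276:Tue 2280:Sun 2284:Fri 2288:Wed✓ 2292:Mon 2296:Sat 2304:Mon
Wednesday: 2288 → 1.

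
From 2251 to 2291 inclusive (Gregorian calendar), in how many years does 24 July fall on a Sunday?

Track 24 July's weekday year by year (advancing +1, or +2 across a Feb 29):
  2251: Thu  2252: Sat (+2)  2253: Sun (+1) ✓  2254: Mon (+1)  2255: Tue (+1)
  2256: Thu (+2)  2257: Fri (+1)  2258: Sat (+1)  2259: Sun (+1) ✓  2260: Tue (+2)
  2261: Wed (+1)  2262: Thu (+1)  2263: Fri (+1)  2264: Sun (+2) ✓  … (13 more years) …
  2278: Wed (+1)  2279: Thu (+1)  2280: Sat (+2)  2281: Sun (+1) ✓  2282: Mon (+1)
  2283: Tue (+1)  2284: Thu (+2)  2285: Fri (+1)  2286: Sat (+1)  2287: Sun (+1) ✓
  2288: Tue (+2)  2289: Wed (+1)  2290: Thu (+1)  2291: Fri (+1)
Sunday years: 2253, 2259, 2264, 2270, 2281, 2287 — 6 in total.

6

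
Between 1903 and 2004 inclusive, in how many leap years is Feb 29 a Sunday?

4

Leap years in 1903–2004: 26 of them.
Feb 29 weekday advances by 5 (mod 7) from one leap year to the next four years later (or differs when a century non-leap intervenes).
Leap-day weekdays: 1904:Mon 1908:Sat 1912:Thu 1916:Tue 1920:Sun✓ 1924:Fri 1928:Wed 1932:Mon 1936:Sat 1940:Thu 1944:Tue 1948:Sun✓ 1952:Fri 1956:Wed 1960:Mon 1964:Sat 1968:Thu 1972:Tue 1976:Sun✓ 1980:Fri 1984:Wed 1988:Mon 1992:Sat 1996:Thu 2000:Tue 2004:Sun✓
Sunday: 1920, 1948, 1976, 2004 → 4.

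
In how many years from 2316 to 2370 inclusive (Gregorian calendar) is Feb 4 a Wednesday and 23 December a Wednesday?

Check each year's weekday for Feb 4 and 23 December:
  2316: Fri/Sat  2317: Sun/Sun  2318: Mon/Mon  2319: Tue/Tue  2320: Wed/Thu  2321: Fri/Fri  2322: Sat/Sat  2323: Sun/Sun  2324: Mon/Tue  2325: Wed/Wed ✓  2326: Thu/Thu  2327: Fri/Fri  2328: Sat/Sun  2329: Mon/Mon  …(27 more)…  2357: Mon/Mon  2358: Tue/Tue  2359: Wed/Wed ✓  2360: Thu/Fri  2361: Sat/Sat  2362: Sun/Sun  2363: Mon/Mon  2364: Tue/Wed  2365: Thu/Thu  2366: Fri/Fri  2367: Sat/Sat  2368: Sun/Mon  2369: Tue/Tue  2370: Wed/Wed ✓
Both conditions hold in: 2325, 2331, 2342, 2353, 2359, 2370 — 6.

6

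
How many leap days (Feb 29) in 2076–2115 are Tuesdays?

1

Leap years in 2076–2115: 9 of them.
Feb 29 weekday advances by 5 (mod 7) from one leap year to the next four years later (or differs when a century non-leap intervenes).
Leap-day weekdays: 2076:Sat 2080:Thu 2084:Tue✓ 2088:Sun 2092:Fri 2096:Wed 2104:Fri 2108:Wed 2112:Mon
Tuesday: 2084 → 1.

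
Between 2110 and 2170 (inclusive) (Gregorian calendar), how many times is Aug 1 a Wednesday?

9

Track Aug 1's weekday year by year (advancing +1, or +2 across a Feb 29):
  2110: Fri  2111: Sat (+1)  2112: Mon (+2)  2113: Tue (+1)  2114: Wed (+1) ✓
  2115: Thu (+1)  2116: Sat (+2)  2117: Sun (+1)  2118: Mon (+1)  2119: Tue (+1)
  2120: Thu (+2)  2121: Fri (+1)  2122: Sat (+1)  2123: Sun (+1)  … (33 more years) …
  2157: Mon (+1)  2158: Tue (+1)  2159: Wed (+1) ✓  2160: Fri (+2)  2161: Sat (+1)
  2162: Sun (+1)  2163: Mon (+1)  2164: Wed (+2) ✓  2165: Thu (+1)  2166: Fri (+1)
  2167: Sat (+1)  2168: Mon (+2)  2169: Tue (+1)  2170: Wed (+1) ✓
Wednesday years: 2114, 2125, 2131, 2136, 2142, 2153, 2159, 2164, 2170 — 9 in total.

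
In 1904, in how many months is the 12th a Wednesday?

1

Check the 12th of each month of 1904: Jan 12: Tue, Feb 12: Fri, Mar 12: Sat, Apr 12: Tue, May 12: Thu, Jun 12: Sun, Jul 12: Tue, Aug 12: Fri, Sep 12: Mon, Oct 12: Wed, Nov 12: Sat, Dec 12: Mon.
Wednesday occurs in October — 1 month.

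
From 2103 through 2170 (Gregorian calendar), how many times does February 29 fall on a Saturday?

Leap years in 2103–2170: 17 of them.
Feb 29 weekday advances by 5 (mod 7) from one leap year to the next four years later (or differs when a century non-leap intervenes).
Leap-day weekdays: 2104:Fri 2108:Wed 2112:Mon 2116:Sat✓ 2120:Thu 2124:Tue 2128:Sun 2132:Fri 2136:Wed 2140:Mon 2144:Sat✓ 2148:Thu 2152:Tue 2156:Sun 2160:Fri 2164:Wed 2168:Mon
Saturday: 2116, 2144 → 2.

2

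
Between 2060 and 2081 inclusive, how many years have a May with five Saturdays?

May has 31 days; it has five Saturdays when Saturday falls among the first (month-length − 28) days — i.e. when May 1 is one of Saturday/Friday/Thursday.
May 1 by year: 2060:Sat✓ 2061:Sun 2062:Mon 2063:Tue 2064:Thu✓ 2065:Fri✓ 2066:Sat✓ 2067:Sun 2068:Tue 2069:Wed 2070:Thu✓ 2071:Fri✓ 2072:Sun 2073:Mon 2074:Tue 2075:Wed 2076:Fri✓ 2077:Sat✓ 2078:Sun 2079:Mon 2080:Wed 2081:Thu✓
Years with five Saturdays: 2060, 2064, 2065, 2066, 2070, 2071, 2076, 2077, 2081 → 9.

9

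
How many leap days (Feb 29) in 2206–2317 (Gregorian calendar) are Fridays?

3

Leap years in 2206–2317: 27 of them.
Feb 29 weekday advances by 5 (mod 7) from one leap year to the next four years later (or differs when a century non-leap intervenes).
Leap-day weekdays: 2208:Mon 2212:Sat 2216:Thu 2220:Tue 2224:Sun 2228:Fri✓ 2232:Wed 2236:Mon 2240:Sat 2244:Thu 2248:Tue 2252:Sun 2256:Fri✓ 2260:Wed 2264:Mon 2268:Sat 2272:Thu 2276:Tue 2280:Sun 2284:Fri✓ 2288:Wed 2292:Mon 2296:Sat 2304:Mon 2308:Sat 2312:Thu 2316:Tue
Friday: 2228, 2256, 2284 → 3.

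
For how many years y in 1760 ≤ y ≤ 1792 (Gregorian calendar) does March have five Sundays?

March has 31 days; it has five Sundays when Sunday falls among the first (month-length − 28) days — i.e. when March 1 is one of Sunday/Saturday/Friday.
March 1 by year: 1760:Sat✓ 1761:Sun✓ 1762:Mon 1763:Tue 1764:Thu 1765:Fri✓ 1766:Sat✓ 1767:Sun✓ 1768:Tue 1769:Wed 1770:Thu 1771:Fri✓ 1772:Sun✓ 1773:Mon 1774:Tue …(3 more)… 1778:Sun✓ 1779:Mon 1780:Wed 1781:Thu 1782:Fri✓ 1783:Sat✓ 1784:Mon 1785:Tue 1786:Wed 1787:Thu 1788:Sat✓ 1789:Sun✓ 1790:Mon 1791:Tue 1792:Thu
Years with five Sundays: 1760, 1761, 1765, 1766, 1767, 1771, 1772, 1776, 1777, 1778, 1782, 1783, 1788, 1789 → 14.

14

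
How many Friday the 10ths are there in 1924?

1

Check the 10th of each month of 1924: Jan 10: Thu, Feb 10: Sun, Mar 10: Mon, Apr 10: Thu, May 10: Sat, Jun 10: Tue, Jul 10: Thu, Aug 10: Sun, Sep 10: Wed, Oct 10: Fri, Nov 10: Mon, Dec 10: Wed.
Friday occurs in October — 1 month.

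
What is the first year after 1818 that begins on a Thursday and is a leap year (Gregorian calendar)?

1824

Jan 1 advances by 2 weekdays after a leap year and by 1 after a common year.
1818: Jan 1 is Thursday.
1819: Friday
1820: Saturday (leap)
1821: Monday
1822: Tuesday
1823: Wednesday
1824: Thursday (leap)
1824 begins on a Thursday and is a leap year.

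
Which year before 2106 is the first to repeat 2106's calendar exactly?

2100

Two years share a calendar iff Jan 1 falls on the same weekday and both are leap or both are common. 2106: Jan 1 is Friday, common year.
2105: Jan 1 Thursday, common
2104: Jan 1 Tuesday, leap
2103: Jan 1 Monday, common
2102: Jan 1 Sunday, common
2101: Jan 1 Saturday, common
2100: Jan 1 Friday, common
2100 matches on both conditions.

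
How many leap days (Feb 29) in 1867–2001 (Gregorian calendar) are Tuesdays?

5

Leap years in 1867–2001: 33 of them.
Feb 29 weekday advances by 5 (mod 7) from one leap year to the next four years later (or differs when a century non-leap intervenes).
Leap-day weekdays: 1868:Sat 1872:Thu 1876:Tue✓ 1880:Sun 1884:Fri 1888:Wed 1892:Mon 1896:Sat 1904:Mon 1908:Sat 1912:Thu 1916:Tue✓ 1920:Sun …(7 more)… 1952:Fri 1956:Wed 1960:Mon 1964:Sat 1968:Thu 1972:Tue✓ 1976:Sun 1980:Fri 1984:Wed 1988:Mon 1992:Sat 1996:Thu 2000:Tue✓
Tuesday: 1876, 1916, 1944, 1972, 2000 → 5.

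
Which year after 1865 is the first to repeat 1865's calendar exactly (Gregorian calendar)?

1871

Two years share a calendar iff Jan 1 falls on the same weekday and both are leap or both are common. 1865: Jan 1 is Sunday, common year.
1866: Jan 1 Monday, common
1867: Jan 1 Tuesday, common
1868: Jan 1 Wednesday, leap
1869: Jan 1 Friday, common
1870: Jan 1 Saturday, common
1871: Jan 1 Sunday, common
1871 matches on both conditions.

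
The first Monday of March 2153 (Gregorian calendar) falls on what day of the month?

5

March 1, 2153 is a Thursday, so the first Monday is the 5th.
The first Monday is 5 + 0 = 5.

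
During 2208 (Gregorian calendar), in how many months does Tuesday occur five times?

4

A month of length L has five Tuesdays iff its first Tuesday is on day ≤ L−28 (so day 1–3 in a 31-day month, 1–2 in a 30-day month, day 1 in a leap February).
Checking each month of 2208: Jan starts Fri (31d); Feb starts Mon (29d); Mar starts Tue (31d) ✓; Apr starts Fri (30d); May starts Sun (31d) ✓; Jun starts Wed (30d); Jul starts Fri (31d); Aug starts Mon (31d) ✓; Sep starts Thu (30d); Oct starts Sat (31d); Nov starts Tue (30d) ✓; Dec starts Thu (31d).
Five-Tuesday months: March, May, August, November → 4.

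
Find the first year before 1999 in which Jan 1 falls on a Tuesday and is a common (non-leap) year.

Jan 1 advances by 2 weekdays after a leap year and by 1 after a common year.
1999: Jan 1 is Friday.
1998: Thursday
1997: Wednesday
1996: Monday (leap)
1995: Sunday
1994: Saturday
1993: Friday
1992: Wednesday (leap)
1991: Tuesday
1991 begins on a Tuesday and is a common year.

1991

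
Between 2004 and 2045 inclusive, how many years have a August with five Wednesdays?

19

August has 31 days; it has five Wednesdays when Wednesday falls among the first (month-length − 28) days — i.e. when August 1 is one of Wednesday/Tuesday/Monday.
August 1 by year: 2004:Sun 2005:Mon✓ 2006:Tue✓ 2007:Wed✓ 2008:Fri 2009:Sat 2010:Sun 2011:Mon✓ 2012:Wed✓ 2013:Thu 2014:Fri 2015:Sat 2016:Mon✓ 2017:Tue✓ 2018:Wed✓ …(12 more)… 2031:Fri 2032:Sun 2033:Mon✓ 2034:Tue✓ 2035:Wed✓ 2036:Fri 2037:Sat 2038:Sun 2039:Mon✓ 2040:Wed✓ 2041:Thu 2042:Fri 2043:Sat 2044:Mon✓ 2045:Tue✓
Years with five Wednesdays: 2005, 2006, 2007, 2011, 2012, 2016, 2017, 2018, 2022, 2023, 2028, 2029, 2033, 2034, 2035, 2039, 2040, 2044, 2045 → 19.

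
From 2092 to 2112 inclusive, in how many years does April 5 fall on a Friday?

Track April 5's weekday year by year (advancing +1, or +2 across a Feb 29):
  2092: Sat  2093: Sun (+1)  2094: Mon (+1)  2095: Tue (+1)  2096: Thu (+2)
  2097: Fri (+1) ✓  2098: Sat (+1)  2099: Sun (+1)  2100: Mon (+1)  2101: Tue (+1)
  2102: Wed (+1)  2103: Thu (+1)  2104: Sat (+2)  2105: Sun (+1)  2106: Mon (+1)
  2107: Tue (+1)  2108: Thu (+2)  2109: Fri (+1) ✓  2110: Sat (+1)  2111: Sun (+1)
  2112: Tue (+2)
Friday years: 2097, 2109 — 2 in total.

2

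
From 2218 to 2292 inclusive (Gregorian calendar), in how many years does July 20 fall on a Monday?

Track July 20's weekday year by year (advancing +1, or +2 across a Feb 29):
  2218: Mon ✓  2219: Tue (+1)  2220: Thu (+2)  2221: Fri (+1)  2222: Sat (+1)
  2223: Sun (+1)  2224: Tue (+2)  2225: Wed (+1)  2226: Thu (+1)  2227: Fri (+1)
  2228: Sun (+2)  2229: Mon (+1) ✓  2230: Tue (+1)  2231: Wed (+1)  … (47 more years) …
  2279: Sun (+1)  2280: Tue (+2)  2281: Wed (+1)  2282: Thu (+1)  2283: Fri (+1)
  2284: Sun (+2)  2285: Mon (+1) ✓  2286: Tue (+1)  2287: Wed (+1)  2288: Fri (+2)
  2289: Sat (+1)  2290: Sun (+1)  2291: Mon (+1) ✓  2292: Wed (+2)
Monday years: 2218, 2229, 2235, 2240, 2246, 2257, 2263, 2268, 2274, 2285, 2291 — 11 in total.

11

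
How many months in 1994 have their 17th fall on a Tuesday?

Check the 17th of each month of 1994: Jan 17: Mon, Feb 17: Thu, Mar 17: Thu, Apr 17: Sun, May 17: Tue, Jun 17: Fri, Jul 17: Sun, Aug 17: Wed, Sep 17: Sat, Oct 17: Mon, Nov 17: Thu, Dec 17: Sat.
Tuesday occurs in May — 1 month.

1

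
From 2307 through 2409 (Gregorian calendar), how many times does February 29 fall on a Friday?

Leap years in 2307–2409: 26 of them.
Feb 29 weekday advances by 5 (mod 7) from one leap year to the next four years later (or differs when a century non-leap intervenes).
Leap-day weekdays: 2308:Sat 2312:Thu 2316:Tue 2320:Sun 2324:Fri✓ 2328:Wed 2332:Mon 2336:Sat 2340:Thu 2344:Tue 2348:Sun 2352:Fri✓ 2356:Wed 2360:Mon 2364:Sat 2368:Thu 2372:Tue 2376:Sun 2380:Fri✓ 2384:Wed 2388:Mon 2392:Sat 2396:Thu 2400:Tue 2404:Sun 2408:Fri✓
Friday: 2324, 2352, 2380, 2408 → 4.

4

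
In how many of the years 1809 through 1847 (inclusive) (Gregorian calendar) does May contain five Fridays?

May has 31 days; it has five Fridays when Friday falls among the first (month-length − 28) days — i.e. when May 1 is one of Friday/Thursday/Wednesday.
May 1 by year: 1809:Mon 1810:Tue 1811:Wed✓ 1812:Fri✓ 1813:Sat 1814:Sun 1815:Mon 1816:Wed✓ 1817:Thu✓ 1818:Fri✓ 1819:Sat 1820:Mon 1821:Tue 1822:Wed✓ 1823:Thu✓ …(9 more)… 1833:Wed✓ 1834:Thu✓ 1835:Fri✓ 1836:Sun 1837:Mon 1838:Tue 1839:Wed✓ 1840:Fri✓ 1841:Sat 1842:Sun 1843:Mon 1844:Wed✓ 1845:Thu✓ 1846:Fri✓ 1847:Sat
Years with five Fridays: 1811, 1812, 1816, 1817, 1818, 1822, 1823, 1828, 1829, 1833, 1834, 1835, 1839, 1840, 1844, 1845, 1846 → 17.

17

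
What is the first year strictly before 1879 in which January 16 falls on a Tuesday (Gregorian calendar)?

1877

From one year to the next, a fixed date's weekday advances by 1, or by 2 when a Feb 29 lies between the two dates.
1879: January 16 is Thursday.
1878: Wednesday (−1)
1877: Tuesday (−1)
January 16 falls on a Tuesday in 1877.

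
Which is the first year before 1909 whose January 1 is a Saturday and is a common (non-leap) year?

Jan 1 advances by 2 weekdays after a leap year and by 1 after a common year.
1909: Jan 1 is Friday.
1908: Wednesday (leap)
1907: Tuesday
1906: Monday
1905: Sunday
1904: Friday (leap)
1903: Thursday
1902: Wednesday
1901: Tuesday
1900: Monday
1899: Sunday
1898: Saturday
1898 begins on a Saturday and is a common year.

1898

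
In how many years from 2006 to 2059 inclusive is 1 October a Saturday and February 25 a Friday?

Check each year's weekday for 1 October and February 25:
  2006: Sun/Sat  2007: Mon/Sun  2008: Wed/Mon  2009: Thu/Wed  2010: Fri/Thu  2011: Sat/Fri ✓  2012: Mon/Sat  2013: Tue/Mon  2014: Wed/Tue  2015: Thu/Wed  2016: Sat/Thu  2017: Sun/Sat  2018: Mon/Sun  2019: Tue/Mon  …(26 more)…  2046: Mon/Sun  2047: Tue/Mon  2048: Thu/Tue  2049: Fri/Thu  2050: Sat/Fri ✓  2051: Sun/Sat  2052: Tue/Sun  2053: Wed/Tue  2054: Thu/Wed  2055: Fri/Thu  2056: Sun/Fri  2057: Mon/Sun  2058: Tue/Mon  2059: Wed/Tue
Both conditions hold in: 2011, 2022, 2033, 2039, 2050 — 5.

5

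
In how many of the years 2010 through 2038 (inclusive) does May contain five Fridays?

May has 31 days; it has five Fridays when Friday falls among the first (month-length − 28) days — i.e. when May 1 is one of Friday/Thursday/Wednesday.
May 1 by year: 2010:Sat 2011:Sun 2012:Tue 2013:Wed✓ 2014:Thu✓ 2015:Fri✓ 2016:Sun 2017:Mon 2018:Tue 2019:Wed✓ 2020:Fri✓ 2021:Sat 2022:Sun 2023:Mon 2024:Wed✓ 2025:Thu✓ 2026:Fri✓ 2027:Sat 2028:Mon 2029:Tue 2030:Wed✓ 2031:Thu✓ 2032:Sat 2033:Sun 2034:Mon 2035:Tue 2036:Thu✓ 2037:Fri✓ 2038:Sat
Years with five Fridays: 2013, 2014, 2015, 2019, 2020, 2024, 2025, 2026, 2030, 2031, 2036, 2037 → 12.

12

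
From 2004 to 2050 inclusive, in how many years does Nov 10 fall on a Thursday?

8

Track Nov 10's weekday year by year (advancing +1, or +2 across a Feb 29):
  2004: Wed  2005: Thu (+1) ✓  2006: Fri (+1)  2007: Sat (+1)  2008: Mon (+2)
  2009: Tue (+1)  2010: Wed (+1)  2011: Thu (+1) ✓  2012: Sat (+2)  2013: Sun (+1)
  2014: Mon (+1)  2015: Tue (+1)  2016: Thu (+2) ✓  2017: Fri (+1)  … (19 more years) …
  2037: Tue (+1)  2038: Wed (+1)  2039: Thu (+1) ✓  2040: Sat (+2)  2041: Sun (+1)
  2042: Mon (+1)  2043: Tue (+1)  2044: Thu (+2) ✓  2045: Fri (+1)  2046: Sat (+1)
  2047: Sun (+1)  2048: Tue (+2)  2049: Wed (+1)  2050: Thu (+1) ✓
Thursday years: 2005, 2011, 2016, 2022, 2033, 2039, 2044, 2050 — 8 in total.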